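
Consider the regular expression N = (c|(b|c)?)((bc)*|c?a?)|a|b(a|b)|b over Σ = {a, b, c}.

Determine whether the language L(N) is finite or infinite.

infinite

The expression contains a Kleene star applied to a subexpression that matches at least one nonempty string, so it matches strings of unbounded length.
Hence L(N) is infinite.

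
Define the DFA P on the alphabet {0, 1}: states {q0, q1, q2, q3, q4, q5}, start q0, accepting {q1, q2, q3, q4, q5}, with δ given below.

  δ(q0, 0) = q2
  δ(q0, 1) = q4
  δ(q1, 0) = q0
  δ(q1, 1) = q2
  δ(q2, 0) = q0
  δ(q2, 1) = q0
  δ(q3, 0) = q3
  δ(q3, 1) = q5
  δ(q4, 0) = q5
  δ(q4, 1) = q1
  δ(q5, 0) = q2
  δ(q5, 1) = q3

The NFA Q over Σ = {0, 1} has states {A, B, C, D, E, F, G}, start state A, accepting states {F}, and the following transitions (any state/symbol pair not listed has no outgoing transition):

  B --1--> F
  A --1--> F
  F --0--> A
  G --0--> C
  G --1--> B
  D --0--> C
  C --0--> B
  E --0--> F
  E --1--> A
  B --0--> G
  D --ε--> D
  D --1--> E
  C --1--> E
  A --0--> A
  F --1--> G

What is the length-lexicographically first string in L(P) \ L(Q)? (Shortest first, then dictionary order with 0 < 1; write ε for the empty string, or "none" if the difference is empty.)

The string 0 is accepted by P but not by Q.
No shorter string lies in the difference, and 0 is the lexicographically first length-1 string in L(P) \ L(Q).

0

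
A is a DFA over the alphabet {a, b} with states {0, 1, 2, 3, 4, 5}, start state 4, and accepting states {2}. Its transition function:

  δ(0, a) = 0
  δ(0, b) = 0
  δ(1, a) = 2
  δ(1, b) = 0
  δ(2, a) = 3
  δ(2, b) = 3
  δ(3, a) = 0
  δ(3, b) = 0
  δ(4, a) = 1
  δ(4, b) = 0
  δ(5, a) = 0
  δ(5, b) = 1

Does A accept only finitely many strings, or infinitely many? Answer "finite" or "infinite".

The useful states (reachable from 4 and able to reach an accepting state) are {1, 2, 4}.
Restricted to these states the transition graph has no cycle, so every accepting path has bounded length and L is finite.

finite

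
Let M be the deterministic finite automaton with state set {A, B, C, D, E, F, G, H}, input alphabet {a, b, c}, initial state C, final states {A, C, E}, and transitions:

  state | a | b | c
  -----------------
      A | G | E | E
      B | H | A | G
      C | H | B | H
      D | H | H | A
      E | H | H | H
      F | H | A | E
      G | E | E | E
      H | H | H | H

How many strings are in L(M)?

The useful subgraph on states {A, B, C, E, G} is acyclic, so L(M) is finite; the longest accepting path visits 5 useful states, giving maximum string length 4.
Counting accepting paths from C by length: 1 of length 0, 1 of length 2, 5 of length 3, 3 of length 4. Total 10.

10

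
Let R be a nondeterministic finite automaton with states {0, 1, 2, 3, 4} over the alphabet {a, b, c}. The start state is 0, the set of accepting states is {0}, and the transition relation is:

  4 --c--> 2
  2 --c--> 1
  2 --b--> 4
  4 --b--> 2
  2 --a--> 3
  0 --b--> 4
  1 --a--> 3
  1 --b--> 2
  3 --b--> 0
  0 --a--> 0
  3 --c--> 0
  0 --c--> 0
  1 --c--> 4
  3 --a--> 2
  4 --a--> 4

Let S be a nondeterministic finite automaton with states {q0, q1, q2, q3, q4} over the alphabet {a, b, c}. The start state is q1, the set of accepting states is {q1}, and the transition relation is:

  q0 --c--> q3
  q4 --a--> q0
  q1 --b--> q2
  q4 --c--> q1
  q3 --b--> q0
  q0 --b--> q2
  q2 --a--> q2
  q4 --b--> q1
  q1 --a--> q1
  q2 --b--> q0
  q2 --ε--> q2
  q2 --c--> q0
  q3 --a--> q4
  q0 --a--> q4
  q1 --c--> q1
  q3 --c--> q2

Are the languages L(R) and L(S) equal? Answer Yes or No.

Exploring the product automaton R × S from the start pair (0, q1), following both machines on each input symbol, reaches 5 state pairs: (0, q1), (4, q2), (2, q0), (3, q4), (1, q3).
R accepts in {0} and S accepts in {q1}. In every reachable pair the two components are either both accepting — (0, q1) — or both non-accepting, so no string is accepted by exactly one of the machines: L(R) \ L(S) and L(S) \ L(R) are both empty.
Hence every string is accepted by R iff it is accepted by S, and the two languages coincide.

Yes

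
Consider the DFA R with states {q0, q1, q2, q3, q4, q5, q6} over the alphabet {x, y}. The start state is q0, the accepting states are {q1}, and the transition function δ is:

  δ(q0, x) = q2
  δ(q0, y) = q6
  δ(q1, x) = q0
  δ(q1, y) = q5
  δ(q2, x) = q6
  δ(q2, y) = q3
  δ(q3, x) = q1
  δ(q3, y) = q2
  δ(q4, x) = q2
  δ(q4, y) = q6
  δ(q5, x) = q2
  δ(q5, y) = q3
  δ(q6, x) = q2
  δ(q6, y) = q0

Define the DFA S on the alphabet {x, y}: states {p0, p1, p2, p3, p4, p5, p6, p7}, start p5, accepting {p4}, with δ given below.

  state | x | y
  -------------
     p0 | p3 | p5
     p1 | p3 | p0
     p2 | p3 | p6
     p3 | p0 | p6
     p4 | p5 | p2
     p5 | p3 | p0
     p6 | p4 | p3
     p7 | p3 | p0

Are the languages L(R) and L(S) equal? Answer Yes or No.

Exploring the product automaton R × S from the start pair (q0, p5), following both machines on each input symbol, reaches 6 state pairs: (q0, p5), (q2, p3), (q6, p0), (q3, p6), (q1, p4), (q5, p2).
R accepts in {q1} and S accepts in {p4}. In every reachable pair the two components are either both accepting — (q1, p4) — or both non-accepting, so no string is accepted by exactly one of the machines: L(R) \ L(S) and L(S) \ L(R) are both empty.
Hence every string is accepted by R iff it is accepted by S, and the two languages coincide.

Yes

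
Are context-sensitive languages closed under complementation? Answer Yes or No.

Yes

The context-sensitive languages are exactly NSPACE(n), and by the Immerman–Szelepcsényi theorem nondeterministic space classes (from log n up) are closed under complement.
So the context-sensitive languages are closed under complement.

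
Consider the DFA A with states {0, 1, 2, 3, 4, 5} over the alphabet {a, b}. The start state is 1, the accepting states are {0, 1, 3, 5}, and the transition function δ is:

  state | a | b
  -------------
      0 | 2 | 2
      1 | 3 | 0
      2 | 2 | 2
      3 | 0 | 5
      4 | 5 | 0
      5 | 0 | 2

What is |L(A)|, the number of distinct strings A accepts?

The useful subgraph on states {0, 1, 3, 5} is acyclic, so L(A) is finite; the longest accepting path visits 4 useful states, giving maximum string length 3.
Counting accepting paths from 1 by length: 1 of length 0, 2 of length 1, 2 of length 2, 1 of length 3. Total 6.

6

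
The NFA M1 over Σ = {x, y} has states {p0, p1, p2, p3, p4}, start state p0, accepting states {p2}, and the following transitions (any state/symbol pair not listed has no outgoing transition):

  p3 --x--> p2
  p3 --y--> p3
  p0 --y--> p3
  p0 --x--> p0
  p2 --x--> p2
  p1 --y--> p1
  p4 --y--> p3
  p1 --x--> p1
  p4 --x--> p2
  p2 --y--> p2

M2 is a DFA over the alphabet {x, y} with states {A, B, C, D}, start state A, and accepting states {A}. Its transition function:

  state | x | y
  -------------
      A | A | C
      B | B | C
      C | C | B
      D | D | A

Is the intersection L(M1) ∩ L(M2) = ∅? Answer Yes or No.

Exploring the product automaton M1 × M2 from the start pair (p0, A), following both machines on each input symbol, reaches 5 state pairs: (p0, A), (p3, C), (p2, C), (p3, B), (p2, B).
M1 accepts in {p2} and M2 accepts in {A}; no reachable pair has both components accepting, so no string drives both machines to acceptance simultaneously and L(M1) ∩ L(M2) = ∅.
So no string is accepted by both, and the intersection is empty.

Yes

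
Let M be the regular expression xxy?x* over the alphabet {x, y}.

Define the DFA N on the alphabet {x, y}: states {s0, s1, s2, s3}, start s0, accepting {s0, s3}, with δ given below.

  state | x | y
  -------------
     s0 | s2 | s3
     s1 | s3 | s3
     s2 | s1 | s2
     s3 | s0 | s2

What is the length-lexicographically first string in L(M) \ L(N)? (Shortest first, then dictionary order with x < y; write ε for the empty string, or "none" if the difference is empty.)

The string xx is accepted by M but not by N.
No shorter string lies in the difference, and xx is the lexicographically first length-2 string in L(M) \ L(N).

xx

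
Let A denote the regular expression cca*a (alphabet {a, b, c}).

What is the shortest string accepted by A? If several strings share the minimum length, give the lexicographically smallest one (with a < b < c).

cca

By inspection of the expression, no string of length less than 3 matches, and cca is the lexicographically first match of length 3.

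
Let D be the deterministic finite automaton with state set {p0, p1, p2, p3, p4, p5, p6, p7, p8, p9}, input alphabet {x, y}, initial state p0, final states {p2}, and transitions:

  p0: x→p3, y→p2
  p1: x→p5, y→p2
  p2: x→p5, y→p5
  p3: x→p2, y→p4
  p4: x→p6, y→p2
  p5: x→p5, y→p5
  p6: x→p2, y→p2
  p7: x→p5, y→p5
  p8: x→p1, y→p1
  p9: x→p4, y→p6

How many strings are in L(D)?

5

The useful subgraph on states {p0, p2, p3, p4, p6} is acyclic, so L(D) is finite; the longest accepting path visits 5 useful states, giving maximum string length 4.
Counting accepting paths from p0 by length: 1 of length 1, 1 of length 2, 1 of length 3, 2 of length 4. Total 5.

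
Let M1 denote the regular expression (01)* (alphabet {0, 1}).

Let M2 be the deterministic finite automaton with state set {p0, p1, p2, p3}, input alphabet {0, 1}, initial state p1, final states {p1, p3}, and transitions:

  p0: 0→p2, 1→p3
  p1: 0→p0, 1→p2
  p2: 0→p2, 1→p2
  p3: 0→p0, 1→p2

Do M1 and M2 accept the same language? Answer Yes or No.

Yes

Converting the expression M1 to a DFA (subset construction, then merging equivalent states) gives the minimal DFA with states {r0, r1, r2}, start state r0, accepting states {r0} and transitions r0: 0→r1, 1→r2; r1: 0→r2, 1→r0; r2: 0→r2, 1→r2.
Exploring the product automaton M1 × M2 from the start pair (r0, p1), following both machines on each input symbol, reaches 4 state pairs: (r0, p1), (r1, p0), (r2, p2), (r0, p3).
M1 accepts in {r0} and M2 accepts in {p1, p3}. In every reachable pair the two components are either both accepting — (r0, p1), (r0, p3) — or both non-accepting, so no string is accepted by exactly one of the machines: L(M1) \ L(M2) and L(M2) \ L(M1) are both empty.
Hence every string is accepted by M1 iff it is accepted by M2, and the two languages coincide.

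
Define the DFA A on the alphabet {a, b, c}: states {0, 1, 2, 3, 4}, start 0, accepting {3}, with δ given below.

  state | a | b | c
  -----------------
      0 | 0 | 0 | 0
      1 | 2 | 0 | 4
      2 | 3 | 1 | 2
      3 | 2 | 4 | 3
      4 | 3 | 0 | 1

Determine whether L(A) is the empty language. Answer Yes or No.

Yes

The states reachable from the start state are {0}.
None of the accepting states {3} is reachable, so no string is accepted and L(A) = ∅.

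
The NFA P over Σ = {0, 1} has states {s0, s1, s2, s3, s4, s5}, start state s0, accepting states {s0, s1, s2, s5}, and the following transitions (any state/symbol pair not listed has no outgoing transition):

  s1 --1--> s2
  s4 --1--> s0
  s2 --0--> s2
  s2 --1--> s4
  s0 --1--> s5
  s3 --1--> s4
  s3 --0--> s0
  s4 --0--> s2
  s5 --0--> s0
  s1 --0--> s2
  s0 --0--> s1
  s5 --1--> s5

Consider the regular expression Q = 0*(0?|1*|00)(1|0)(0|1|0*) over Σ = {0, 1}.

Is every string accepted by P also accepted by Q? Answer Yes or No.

No

The empty string ε is in L(P) but not in L(Q).
So L(P) ⊄ L(Q).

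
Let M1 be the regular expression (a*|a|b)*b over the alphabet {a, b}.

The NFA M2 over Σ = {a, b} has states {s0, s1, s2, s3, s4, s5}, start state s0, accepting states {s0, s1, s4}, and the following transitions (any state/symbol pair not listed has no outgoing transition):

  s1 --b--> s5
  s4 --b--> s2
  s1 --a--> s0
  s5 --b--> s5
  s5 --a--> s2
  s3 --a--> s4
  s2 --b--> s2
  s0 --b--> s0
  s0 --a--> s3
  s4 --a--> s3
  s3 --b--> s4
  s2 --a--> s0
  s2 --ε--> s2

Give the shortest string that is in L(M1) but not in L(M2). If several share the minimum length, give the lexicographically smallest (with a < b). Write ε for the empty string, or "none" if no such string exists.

aab

The string aab is accepted by M1 but not by M2.
No shorter string lies in the difference, and aab is the lexicographically first length-3 string in L(M1) \ L(M2).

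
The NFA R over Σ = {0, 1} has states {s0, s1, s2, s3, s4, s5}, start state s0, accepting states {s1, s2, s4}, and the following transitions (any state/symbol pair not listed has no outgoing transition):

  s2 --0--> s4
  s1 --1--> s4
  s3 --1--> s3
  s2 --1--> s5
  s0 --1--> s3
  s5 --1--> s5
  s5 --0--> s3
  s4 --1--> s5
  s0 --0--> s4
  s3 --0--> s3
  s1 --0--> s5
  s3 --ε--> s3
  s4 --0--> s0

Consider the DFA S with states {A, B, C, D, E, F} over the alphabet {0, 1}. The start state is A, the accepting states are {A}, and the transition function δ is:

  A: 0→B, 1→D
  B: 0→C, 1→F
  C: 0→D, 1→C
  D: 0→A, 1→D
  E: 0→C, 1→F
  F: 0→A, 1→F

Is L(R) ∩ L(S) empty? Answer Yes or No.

Exploring the product automaton R × S from the start pair (s0, A), following both machines on each input symbol, reaches 11 state pairs: (s0, A), (s4, B), (s3, D), (s0, C), (s5, F), (s3, A), (s4, D), (s3, C), (s3, B), (s5, D), (s3, F).
R accepts in {s1, s2, s4} and S accepts in {A}; no reachable pair has both components accepting, so no string drives both machines to acceptance simultaneously and L(R) ∩ L(S) = ∅.
So no string is accepted by both, and the intersection is empty.

Yes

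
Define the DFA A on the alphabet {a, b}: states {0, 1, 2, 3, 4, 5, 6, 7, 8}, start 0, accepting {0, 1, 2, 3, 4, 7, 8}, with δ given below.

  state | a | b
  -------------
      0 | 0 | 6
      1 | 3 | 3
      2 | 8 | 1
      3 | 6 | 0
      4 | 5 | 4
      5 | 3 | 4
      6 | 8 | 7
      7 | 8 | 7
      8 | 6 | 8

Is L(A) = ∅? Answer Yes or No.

No

The empty string ε is accepted: the run 0 ends in the accepting state 0.
Since at least one string is accepted, L(A) is not empty.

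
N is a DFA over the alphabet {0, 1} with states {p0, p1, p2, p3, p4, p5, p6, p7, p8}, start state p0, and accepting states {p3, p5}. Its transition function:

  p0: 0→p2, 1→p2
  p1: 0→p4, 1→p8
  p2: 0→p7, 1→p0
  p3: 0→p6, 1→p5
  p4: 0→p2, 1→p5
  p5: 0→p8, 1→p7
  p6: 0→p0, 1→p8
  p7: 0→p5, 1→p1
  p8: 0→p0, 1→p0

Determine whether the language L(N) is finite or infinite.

State p0 is reachable from the start and can reach an accepting state, and it lies on the cycle p0 → p2 → p0.
Traversing that cycle any number of times yields accepted strings of unbounded length, so the language is infinite.

infinite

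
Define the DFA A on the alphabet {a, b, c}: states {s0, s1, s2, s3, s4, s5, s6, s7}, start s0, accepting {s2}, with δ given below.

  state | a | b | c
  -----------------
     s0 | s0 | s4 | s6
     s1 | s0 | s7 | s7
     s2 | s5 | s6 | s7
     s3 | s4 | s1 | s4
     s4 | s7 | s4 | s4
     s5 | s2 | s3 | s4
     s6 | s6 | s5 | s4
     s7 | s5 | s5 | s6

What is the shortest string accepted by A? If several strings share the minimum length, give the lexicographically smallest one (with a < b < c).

A breadth-first search from s0 reaches an accepting state first via the path s0 → s6 → s5 → s2 on input cba.
No string of length < 3 is accepted (BFS exhausts all shorter strings without reaching an accepting state), and cba is the lexicographically least accepting string of length 3.

cba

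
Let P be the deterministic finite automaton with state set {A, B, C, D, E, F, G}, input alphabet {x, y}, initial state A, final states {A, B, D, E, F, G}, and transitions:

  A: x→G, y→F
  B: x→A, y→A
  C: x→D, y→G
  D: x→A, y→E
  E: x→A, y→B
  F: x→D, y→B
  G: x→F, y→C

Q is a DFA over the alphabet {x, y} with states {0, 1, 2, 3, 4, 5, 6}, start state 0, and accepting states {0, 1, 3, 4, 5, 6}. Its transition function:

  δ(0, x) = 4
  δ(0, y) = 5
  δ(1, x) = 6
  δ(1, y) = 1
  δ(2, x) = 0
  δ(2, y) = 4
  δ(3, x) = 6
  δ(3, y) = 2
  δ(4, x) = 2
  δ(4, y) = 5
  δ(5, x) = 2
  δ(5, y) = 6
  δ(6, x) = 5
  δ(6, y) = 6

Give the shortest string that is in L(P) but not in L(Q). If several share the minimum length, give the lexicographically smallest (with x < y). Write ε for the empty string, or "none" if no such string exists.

xx

The string xx is accepted by P but not by Q.
No shorter string lies in the difference, and xx is the lexicographically first length-2 string in L(P) \ L(Q).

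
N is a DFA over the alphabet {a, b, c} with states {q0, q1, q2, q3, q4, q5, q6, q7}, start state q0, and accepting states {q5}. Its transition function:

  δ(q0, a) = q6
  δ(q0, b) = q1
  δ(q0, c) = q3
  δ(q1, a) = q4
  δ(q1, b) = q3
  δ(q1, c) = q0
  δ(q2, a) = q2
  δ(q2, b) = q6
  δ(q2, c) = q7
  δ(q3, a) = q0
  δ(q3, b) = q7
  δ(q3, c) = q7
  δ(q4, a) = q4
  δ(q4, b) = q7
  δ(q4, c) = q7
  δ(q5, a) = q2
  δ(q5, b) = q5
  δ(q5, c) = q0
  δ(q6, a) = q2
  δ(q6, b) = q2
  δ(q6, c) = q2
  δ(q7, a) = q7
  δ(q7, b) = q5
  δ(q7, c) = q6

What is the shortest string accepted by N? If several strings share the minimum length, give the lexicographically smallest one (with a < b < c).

cbb

A breadth-first search from q0 reaches an accepting state first via the path q0 → q3 → q7 → q5 on input cbb.
No string of length < 3 is accepted (BFS exhausts all shorter strings without reaching an accepting state), and cbb is the lexicographically least accepting string of length 3.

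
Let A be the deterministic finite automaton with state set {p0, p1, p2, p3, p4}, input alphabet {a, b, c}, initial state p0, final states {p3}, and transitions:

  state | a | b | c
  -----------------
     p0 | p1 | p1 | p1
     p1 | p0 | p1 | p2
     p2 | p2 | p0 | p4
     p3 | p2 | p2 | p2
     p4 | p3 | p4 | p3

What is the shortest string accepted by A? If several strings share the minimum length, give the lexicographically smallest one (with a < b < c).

A breadth-first search from p0 reaches an accepting state first via the path p0 → p1 → p2 → p4 → p3 on input acca.
No string of length < 4 is accepted (BFS exhausts all shorter strings without reaching an accepting state), and acca is the lexicographically least accepting string of length 4.

acca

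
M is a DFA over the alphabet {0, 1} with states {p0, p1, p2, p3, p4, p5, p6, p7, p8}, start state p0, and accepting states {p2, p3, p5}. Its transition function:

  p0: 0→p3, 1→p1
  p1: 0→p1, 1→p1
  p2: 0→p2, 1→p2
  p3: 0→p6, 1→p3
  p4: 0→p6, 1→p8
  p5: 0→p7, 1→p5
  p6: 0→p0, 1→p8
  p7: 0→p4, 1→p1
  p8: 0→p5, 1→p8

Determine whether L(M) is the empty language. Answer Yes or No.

No

The string 0 is accepted: the run p0 → p3 ends in the accepting state p3.
Since at least one string is accepted, L(M) is not empty.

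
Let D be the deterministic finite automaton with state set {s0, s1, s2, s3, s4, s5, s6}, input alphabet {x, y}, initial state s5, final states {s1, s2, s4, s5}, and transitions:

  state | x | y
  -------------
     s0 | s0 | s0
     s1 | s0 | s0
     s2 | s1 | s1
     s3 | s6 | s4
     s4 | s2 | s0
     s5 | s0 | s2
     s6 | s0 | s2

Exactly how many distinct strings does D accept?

4

The useful subgraph on states {s1, s2, s5} is acyclic, so L(D) is finite; the longest accepting path visits 3 useful states, giving maximum string length 2.
Counting accepting paths from s5 by length: 1 of length 0, 1 of length 1, 2 of length 2. Total 4.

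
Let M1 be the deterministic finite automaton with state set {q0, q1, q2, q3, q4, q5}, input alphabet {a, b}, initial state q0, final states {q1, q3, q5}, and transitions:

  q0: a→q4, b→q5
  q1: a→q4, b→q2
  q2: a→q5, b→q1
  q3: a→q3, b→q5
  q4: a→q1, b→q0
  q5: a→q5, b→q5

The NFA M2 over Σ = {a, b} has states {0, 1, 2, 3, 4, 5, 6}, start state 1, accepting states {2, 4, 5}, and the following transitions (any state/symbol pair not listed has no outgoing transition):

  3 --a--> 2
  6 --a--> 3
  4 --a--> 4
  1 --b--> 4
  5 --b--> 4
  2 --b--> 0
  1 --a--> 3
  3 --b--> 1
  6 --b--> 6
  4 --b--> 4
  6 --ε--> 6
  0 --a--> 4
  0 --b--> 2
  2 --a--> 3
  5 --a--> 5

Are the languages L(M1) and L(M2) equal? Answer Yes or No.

Exploring the product automaton M1 × M2 from the start pair (q0, 1), following both machines on each input symbol, reaches 5 state pairs: (q0, 1), (q4, 3), (q5, 4), (q1, 2), (q2, 0).
M1 accepts in {q1, q3, q5} and M2 accepts in {2, 4, 5}. In every reachable pair the two components are either both accepting — (q5, 4), (q1, 2) — or both non-accepting, so no string is accepted by exactly one of the machines: L(M1) \ L(M2) and L(M2) \ L(M1) are both empty.
Hence every string is accepted by M1 iff it is accepted by M2, and the two languages coincide.

Yes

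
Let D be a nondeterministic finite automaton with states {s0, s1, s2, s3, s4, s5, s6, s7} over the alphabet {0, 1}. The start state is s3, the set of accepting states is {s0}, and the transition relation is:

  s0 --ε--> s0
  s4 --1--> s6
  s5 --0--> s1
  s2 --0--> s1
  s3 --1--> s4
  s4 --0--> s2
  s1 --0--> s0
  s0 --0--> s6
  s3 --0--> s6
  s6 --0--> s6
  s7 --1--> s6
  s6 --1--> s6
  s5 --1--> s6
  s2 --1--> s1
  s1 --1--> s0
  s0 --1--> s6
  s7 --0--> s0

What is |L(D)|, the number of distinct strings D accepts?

The useful subgraph on states {s0, s1, s2, s3, s4} is acyclic, so L(D) is finite; the longest accepting path visits 5 useful states, giving maximum string length 4.
Counting accepting paths from s3 by length: 4 of length 4. Total 4.

4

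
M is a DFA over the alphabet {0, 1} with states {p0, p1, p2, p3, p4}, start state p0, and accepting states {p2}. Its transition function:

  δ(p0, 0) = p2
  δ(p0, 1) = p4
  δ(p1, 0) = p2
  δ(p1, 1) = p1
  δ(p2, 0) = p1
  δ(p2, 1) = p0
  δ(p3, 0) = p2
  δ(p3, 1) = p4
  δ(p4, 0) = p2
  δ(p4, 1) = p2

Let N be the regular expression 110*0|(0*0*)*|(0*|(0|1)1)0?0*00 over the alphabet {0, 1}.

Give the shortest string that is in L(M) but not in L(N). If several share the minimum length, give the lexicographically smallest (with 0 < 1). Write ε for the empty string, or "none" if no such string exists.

The string 10 is accepted by M but not by N.
No shorter string lies in the difference, and 10 is the lexicographically first length-2 string in L(M) \ L(N).

10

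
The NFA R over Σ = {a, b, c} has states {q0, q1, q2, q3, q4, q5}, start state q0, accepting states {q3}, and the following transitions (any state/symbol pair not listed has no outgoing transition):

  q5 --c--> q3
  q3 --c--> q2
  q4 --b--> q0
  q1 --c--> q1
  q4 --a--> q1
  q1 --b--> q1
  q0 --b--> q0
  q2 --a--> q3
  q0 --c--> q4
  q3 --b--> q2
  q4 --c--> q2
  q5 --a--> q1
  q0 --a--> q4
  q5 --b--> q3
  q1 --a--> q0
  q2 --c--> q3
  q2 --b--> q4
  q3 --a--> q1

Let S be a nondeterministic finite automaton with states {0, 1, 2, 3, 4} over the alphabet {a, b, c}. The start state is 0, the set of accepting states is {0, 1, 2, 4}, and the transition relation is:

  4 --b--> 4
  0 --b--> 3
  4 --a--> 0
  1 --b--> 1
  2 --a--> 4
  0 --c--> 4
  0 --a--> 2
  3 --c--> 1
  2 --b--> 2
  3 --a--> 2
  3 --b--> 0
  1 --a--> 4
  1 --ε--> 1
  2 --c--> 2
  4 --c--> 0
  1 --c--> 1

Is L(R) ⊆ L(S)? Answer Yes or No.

Exploring the product automaton R × S from the start pair (q0, 0), following both machines on each input symbol, reaches 24 state pairs: (q0, 0), (q4, 2), (q0, 3), (q4, 4), (q1, 4), (q0, 2), (q2, 2), (q4, 1), (q1, 0), (q0, 4), (q2, 0), (q3, 4), (q3, 2), (q0, 1), (q2, 1), (q1, 3), (q4, 0), (q4, 3), (q2, 4), (q3, 1), (q1, 1), (q1, 2), (q3, 0), (q2, 3).
R accepts in {q3} and S accepts in {0, 1, 2, 4}. The reachable pairs whose R-component is accepting are (q3, 4), (q3, 2), (q3, 1), (q3, 0); in each of them the S-component is accepting too, so the product for L(R) \ L(S) (R-component accepting, S-component rejecting) has no reachable accepting pair and the difference is empty.
Hence every string in L(R) is also in L(S).

Yes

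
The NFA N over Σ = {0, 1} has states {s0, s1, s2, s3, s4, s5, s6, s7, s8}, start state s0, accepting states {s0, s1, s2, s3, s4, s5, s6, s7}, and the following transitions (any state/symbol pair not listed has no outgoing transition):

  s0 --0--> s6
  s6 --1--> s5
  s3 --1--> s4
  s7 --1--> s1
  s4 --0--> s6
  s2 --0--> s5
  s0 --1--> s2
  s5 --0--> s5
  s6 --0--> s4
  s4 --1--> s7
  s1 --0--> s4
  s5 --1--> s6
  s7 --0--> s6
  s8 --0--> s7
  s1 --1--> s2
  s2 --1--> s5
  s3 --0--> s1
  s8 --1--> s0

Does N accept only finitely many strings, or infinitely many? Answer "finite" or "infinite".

infinite

State s5 is reachable from the start and can reach an accepting state, and it lies on the cycle s5 → s5.
Traversing that cycle any number of times yields accepted strings of unbounded length, so the language is infinite.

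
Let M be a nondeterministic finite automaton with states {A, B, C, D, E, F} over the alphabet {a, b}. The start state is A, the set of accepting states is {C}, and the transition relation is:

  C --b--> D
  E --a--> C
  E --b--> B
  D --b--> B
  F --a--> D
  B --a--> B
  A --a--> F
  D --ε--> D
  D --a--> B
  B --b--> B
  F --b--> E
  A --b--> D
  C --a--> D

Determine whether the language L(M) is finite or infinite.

finite

The useful states (reachable from A and able to reach an accepting state) are {A, C, E, F}.
Restricted to these states the transition graph has no cycle, so every accepting path has bounded length and L is finite.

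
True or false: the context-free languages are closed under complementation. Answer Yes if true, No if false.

CFLs are closed under union, so if they were also closed under complement they would be closed under intersection by De Morgan (L₁ ∩ L₂ is the complement of the union of the complements). But {aⁿbⁿcᵐ} ∩ {aᵐbⁿcⁿ} = {aⁿbⁿcⁿ} is not context-free although both operands are.

No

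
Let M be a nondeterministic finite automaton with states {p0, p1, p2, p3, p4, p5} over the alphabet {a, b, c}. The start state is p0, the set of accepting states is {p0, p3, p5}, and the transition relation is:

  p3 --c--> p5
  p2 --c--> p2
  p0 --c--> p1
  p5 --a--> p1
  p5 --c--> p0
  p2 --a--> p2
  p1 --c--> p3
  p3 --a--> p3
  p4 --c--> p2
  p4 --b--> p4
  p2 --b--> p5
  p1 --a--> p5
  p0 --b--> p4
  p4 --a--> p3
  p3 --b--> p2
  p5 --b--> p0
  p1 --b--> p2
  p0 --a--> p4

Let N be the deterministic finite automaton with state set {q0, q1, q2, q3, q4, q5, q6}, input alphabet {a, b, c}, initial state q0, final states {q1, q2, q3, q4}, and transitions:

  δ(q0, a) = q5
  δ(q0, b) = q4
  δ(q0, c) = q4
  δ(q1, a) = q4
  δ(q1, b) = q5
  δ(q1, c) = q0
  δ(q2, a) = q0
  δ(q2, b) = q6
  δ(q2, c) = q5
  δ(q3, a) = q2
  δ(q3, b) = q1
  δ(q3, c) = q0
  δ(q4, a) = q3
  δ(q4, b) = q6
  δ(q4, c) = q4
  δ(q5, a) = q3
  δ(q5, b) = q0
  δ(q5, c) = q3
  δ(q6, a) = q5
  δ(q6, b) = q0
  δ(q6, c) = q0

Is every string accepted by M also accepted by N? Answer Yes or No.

The empty string ε is in L(M) but not in L(N).
So L(M) ⊄ L(N).

No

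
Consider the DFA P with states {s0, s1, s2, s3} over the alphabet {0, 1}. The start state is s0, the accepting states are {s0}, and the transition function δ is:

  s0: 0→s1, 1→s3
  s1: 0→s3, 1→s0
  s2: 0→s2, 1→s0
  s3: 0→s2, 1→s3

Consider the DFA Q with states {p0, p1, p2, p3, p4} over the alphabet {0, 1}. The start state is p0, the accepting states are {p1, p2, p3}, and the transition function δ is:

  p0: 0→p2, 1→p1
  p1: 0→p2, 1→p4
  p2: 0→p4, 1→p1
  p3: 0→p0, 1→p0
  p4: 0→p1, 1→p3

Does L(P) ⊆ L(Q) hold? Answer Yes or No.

The empty string ε is in L(P) but not in L(Q).
So L(P) ⊄ L(Q).

No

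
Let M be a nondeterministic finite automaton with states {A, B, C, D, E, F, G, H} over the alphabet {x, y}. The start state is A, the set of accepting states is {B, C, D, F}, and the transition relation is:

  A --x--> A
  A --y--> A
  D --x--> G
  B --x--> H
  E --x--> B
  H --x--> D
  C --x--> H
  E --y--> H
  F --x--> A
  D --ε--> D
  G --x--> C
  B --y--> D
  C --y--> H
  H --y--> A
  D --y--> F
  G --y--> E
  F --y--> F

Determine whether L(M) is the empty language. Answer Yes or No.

Yes

The states reachable from the start state are {A}.
None of the accepting states {B, C, D, F} is reachable, so no string is accepted and L(M) = ∅.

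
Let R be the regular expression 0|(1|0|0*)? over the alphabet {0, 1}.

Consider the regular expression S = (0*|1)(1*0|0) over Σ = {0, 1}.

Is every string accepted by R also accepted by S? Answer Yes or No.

No

The empty string ε is in L(R) but not in L(S).
So L(R) ⊄ L(S).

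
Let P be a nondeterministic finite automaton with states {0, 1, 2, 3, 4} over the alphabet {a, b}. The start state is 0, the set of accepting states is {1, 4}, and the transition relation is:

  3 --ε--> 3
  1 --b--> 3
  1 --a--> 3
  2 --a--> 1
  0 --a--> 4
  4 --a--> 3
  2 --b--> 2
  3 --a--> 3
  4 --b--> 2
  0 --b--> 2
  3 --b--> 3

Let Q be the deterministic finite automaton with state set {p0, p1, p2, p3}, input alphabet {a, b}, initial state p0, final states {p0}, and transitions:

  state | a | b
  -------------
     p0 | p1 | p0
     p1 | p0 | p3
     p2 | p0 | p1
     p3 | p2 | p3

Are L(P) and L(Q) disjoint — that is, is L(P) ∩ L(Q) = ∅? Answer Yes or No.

Yes

Exploring the product automaton P × Q from the start pair (0, p0), following both machines on each input symbol, reaches 10 state pairs: (0, p0), (4, p1), (2, p0), (3, p0), (2, p3), (1, p1), (3, p1), (1, p2), (3, p3), (3, p2).
P accepts in {1, 4} and Q accepts in {p0}; no reachable pair has both components accepting, so no string drives both machines to acceptance simultaneously and L(P) ∩ L(Q) = ∅.
So no string is accepted by both, and the intersection is empty.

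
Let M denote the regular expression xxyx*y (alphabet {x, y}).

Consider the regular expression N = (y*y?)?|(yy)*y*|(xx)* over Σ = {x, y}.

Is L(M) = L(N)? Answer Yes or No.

No

The string xxyy is accepted by M but rejected by N.
So L(M) ≠ L(N).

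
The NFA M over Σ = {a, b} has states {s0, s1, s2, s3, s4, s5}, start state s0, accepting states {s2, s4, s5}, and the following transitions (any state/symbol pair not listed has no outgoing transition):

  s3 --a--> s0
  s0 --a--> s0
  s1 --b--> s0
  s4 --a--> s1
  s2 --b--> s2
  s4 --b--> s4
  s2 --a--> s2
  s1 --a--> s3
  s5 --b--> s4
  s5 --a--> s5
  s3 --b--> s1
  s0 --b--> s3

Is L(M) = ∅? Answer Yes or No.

The states reachable from the start state are {s0, s1, s3}.
None of the accepting states {s2, s4, s5} is reachable, so no string is accepted and L(M) = ∅.

Yes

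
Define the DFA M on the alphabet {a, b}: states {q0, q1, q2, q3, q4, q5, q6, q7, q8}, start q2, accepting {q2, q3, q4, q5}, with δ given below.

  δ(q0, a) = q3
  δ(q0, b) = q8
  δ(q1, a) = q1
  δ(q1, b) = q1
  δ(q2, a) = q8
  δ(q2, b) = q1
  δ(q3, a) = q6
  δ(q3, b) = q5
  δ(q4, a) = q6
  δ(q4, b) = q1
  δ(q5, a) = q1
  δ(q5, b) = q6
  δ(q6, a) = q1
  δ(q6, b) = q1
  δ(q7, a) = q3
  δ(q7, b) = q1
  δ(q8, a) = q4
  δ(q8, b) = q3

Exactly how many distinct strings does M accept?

The useful subgraph on states {q2, q3, q4, q5, q8} is acyclic, so L(M) is finite; the longest accepting path visits 4 useful states, giving maximum string length 3.
Counting accepting paths from q2 by length: 1 of length 0, 2 of length 2, 1 of length 3. Total 4.

4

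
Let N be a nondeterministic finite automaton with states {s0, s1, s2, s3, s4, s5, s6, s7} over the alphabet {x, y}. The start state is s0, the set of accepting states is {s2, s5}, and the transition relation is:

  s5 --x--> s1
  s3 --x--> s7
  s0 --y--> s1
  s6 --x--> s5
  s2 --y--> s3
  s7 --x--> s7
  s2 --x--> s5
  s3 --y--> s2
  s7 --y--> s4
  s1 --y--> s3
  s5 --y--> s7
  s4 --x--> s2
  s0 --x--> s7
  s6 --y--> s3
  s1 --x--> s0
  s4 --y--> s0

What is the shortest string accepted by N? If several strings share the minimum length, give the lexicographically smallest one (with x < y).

xyx

A breadth-first search from s0 reaches an accepting state first via the path s0 → s7 → s4 → s2 on input xyx.
No string of length < 3 is accepted (BFS exhausts all shorter strings without reaching an accepting state), and xyx is the lexicographically least accepting string of length 3.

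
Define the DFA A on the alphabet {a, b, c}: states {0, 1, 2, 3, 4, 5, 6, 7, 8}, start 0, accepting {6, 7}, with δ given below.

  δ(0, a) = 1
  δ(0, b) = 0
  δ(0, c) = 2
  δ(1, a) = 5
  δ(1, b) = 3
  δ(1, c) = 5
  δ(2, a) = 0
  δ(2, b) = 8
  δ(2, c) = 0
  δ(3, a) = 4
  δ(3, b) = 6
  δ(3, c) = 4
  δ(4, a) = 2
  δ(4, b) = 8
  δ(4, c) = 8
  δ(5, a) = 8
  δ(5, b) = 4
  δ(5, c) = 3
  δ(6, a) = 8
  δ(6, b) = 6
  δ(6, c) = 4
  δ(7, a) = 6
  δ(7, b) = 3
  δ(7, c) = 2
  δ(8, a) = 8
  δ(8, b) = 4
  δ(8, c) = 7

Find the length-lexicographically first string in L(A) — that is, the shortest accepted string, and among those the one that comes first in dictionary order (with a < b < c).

abb

A breadth-first search from 0 reaches an accepting state first via the path 0 → 1 → 3 → 6 on input abb.
No string of length < 3 is accepted (BFS exhausts all shorter strings without reaching an accepting state), and abb is the lexicographically least accepting string of length 3.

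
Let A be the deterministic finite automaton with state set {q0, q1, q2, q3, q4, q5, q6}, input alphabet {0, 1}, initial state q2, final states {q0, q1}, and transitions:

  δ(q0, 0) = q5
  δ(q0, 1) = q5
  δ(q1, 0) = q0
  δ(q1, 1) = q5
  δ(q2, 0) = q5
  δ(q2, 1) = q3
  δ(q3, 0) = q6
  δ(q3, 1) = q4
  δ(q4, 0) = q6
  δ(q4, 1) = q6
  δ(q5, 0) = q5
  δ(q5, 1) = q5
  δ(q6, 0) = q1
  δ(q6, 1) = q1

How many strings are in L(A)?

The useful subgraph on states {q0, q1, q2, q3, q4, q6} is acyclic, so L(A) is finite; the longest accepting path visits 6 useful states, giving maximum string length 5.
Counting accepting paths from q2 by length: 2 of length 3, 6 of length 4, 4 of length 5. Total 12.

12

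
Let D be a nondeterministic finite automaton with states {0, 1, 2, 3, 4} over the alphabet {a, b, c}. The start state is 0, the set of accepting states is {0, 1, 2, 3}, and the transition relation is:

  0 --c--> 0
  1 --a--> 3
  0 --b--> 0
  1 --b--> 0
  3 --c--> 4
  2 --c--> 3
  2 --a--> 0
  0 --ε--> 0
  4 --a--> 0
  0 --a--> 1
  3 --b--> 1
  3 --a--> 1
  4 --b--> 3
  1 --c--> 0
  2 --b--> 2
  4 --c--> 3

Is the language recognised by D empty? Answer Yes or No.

No

The empty string ε is accepted: the run 0 ends in the accepting state 0.
Since at least one string is accepted, L(D) is not empty.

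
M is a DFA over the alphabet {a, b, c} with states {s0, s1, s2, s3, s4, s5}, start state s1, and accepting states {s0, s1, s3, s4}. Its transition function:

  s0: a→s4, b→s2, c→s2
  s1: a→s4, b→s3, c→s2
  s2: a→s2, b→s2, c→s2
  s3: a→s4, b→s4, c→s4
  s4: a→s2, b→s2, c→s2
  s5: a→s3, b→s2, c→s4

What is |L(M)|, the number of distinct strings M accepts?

6

The useful subgraph on states {s1, s3, s4} is acyclic, so L(M) is finite; the longest accepting path visits 3 useful states, giving maximum string length 2.
Counting accepting paths from s1 by length: 1 of length 0, 2 of length 1, 3 of length 2. Total 6.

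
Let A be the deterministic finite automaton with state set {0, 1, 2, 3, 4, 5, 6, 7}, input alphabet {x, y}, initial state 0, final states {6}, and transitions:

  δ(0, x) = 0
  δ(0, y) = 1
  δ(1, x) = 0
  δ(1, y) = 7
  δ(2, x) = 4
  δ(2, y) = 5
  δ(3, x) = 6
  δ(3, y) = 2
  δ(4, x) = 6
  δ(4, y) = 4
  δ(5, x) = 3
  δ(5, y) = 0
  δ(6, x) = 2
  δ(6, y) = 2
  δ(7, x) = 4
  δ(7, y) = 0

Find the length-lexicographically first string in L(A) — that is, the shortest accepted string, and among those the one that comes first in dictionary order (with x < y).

yyxx

A breadth-first search from 0 reaches an accepting state first via the path 0 → 1 → 7 → 4 → 6 on input yyxx.
No string of length < 4 is accepted (BFS exhausts all shorter strings without reaching an accepting state), and yyxx is the lexicographically least accepting string of length 4.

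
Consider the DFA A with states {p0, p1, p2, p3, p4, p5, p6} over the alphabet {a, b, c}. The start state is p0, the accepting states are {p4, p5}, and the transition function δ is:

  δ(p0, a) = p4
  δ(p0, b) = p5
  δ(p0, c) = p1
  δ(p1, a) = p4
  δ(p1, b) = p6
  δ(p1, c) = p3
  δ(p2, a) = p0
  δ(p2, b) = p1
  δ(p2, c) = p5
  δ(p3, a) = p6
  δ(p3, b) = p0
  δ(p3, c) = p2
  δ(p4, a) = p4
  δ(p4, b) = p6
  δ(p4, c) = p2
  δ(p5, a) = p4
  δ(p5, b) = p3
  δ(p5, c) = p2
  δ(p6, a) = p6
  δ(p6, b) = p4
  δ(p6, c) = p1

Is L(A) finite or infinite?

infinite

State p0 is reachable from the start and can reach an accepting state, and it lies on the cycle p0 → p1 → p3 → p0.
Traversing that cycle any number of times yields accepted strings of unbounded length, so the language is infinite.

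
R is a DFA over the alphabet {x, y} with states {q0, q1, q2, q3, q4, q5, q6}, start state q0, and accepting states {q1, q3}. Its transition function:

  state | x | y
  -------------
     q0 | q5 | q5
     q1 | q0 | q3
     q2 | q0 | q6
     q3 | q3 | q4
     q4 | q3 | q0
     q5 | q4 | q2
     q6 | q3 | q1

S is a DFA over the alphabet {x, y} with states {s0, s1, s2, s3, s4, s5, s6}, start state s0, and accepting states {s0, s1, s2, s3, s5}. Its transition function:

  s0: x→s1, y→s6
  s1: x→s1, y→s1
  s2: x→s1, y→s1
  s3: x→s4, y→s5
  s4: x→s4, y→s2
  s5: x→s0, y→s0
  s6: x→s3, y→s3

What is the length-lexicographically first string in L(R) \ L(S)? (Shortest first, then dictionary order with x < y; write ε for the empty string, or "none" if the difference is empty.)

The string yxx is accepted by R but not by S.
No shorter string lies in the difference, and yxx is the lexicographically first length-3 string in L(R) \ L(S).

yxx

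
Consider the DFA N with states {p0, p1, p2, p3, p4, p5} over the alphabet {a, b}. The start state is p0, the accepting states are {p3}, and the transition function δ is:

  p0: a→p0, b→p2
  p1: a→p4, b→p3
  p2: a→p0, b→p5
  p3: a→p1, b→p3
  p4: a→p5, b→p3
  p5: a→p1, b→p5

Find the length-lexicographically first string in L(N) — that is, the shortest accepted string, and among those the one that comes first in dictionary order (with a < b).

A breadth-first search from p0 reaches an accepting state first via the path p0 → p2 → p5 → p1 → p3 on input bbab.
No string of length < 4 is accepted (BFS exhausts all shorter strings without reaching an accepting state), and bbab is the lexicographically least accepting string of length 4.

bbab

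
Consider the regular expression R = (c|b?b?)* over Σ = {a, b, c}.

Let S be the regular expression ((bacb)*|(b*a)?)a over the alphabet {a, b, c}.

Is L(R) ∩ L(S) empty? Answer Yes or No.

Yes

Converting the expression R to a DFA (subset construction, then merging equivalent states) gives the minimal DFA with states {r0, r1}, start state r0, accepting states {r0} and transitions r0: a→r1, b→r0, c→r0; r1: a→r1, b→r1, c→r1.
Converting the expression S to a DFA (subset construction, then merging equivalent states) gives the minimal DFA with states {s0, s1, s2, s3, s4, s5, s6, s7, s8, s9, s10, s11}, start state s0, accepting states {s1, s4} and transitions s0: a→s1, b→s2, c→s3; s1: a→s4, b→s3, c→s3; s2: a→s5, b→s6, c→s3; s3: a→s3, b→s3, c→s3; s4: a→s3, b→s3, c→s3; s5: a→s4, b→s3, c→s7; s6: a→s8, b→s6, c→s3; s7: a→s3, b→s9, c→s3; s8: a→s4, b→s3, c→s3; s9: a→s4, b→s10, c→s3; s10: a→s11, b→s3, c→s3; s11: a→s3, b→s3, c→s7.
Exploring the product automaton R × S from the start pair (r0, s0), following both machines on each input symbol, reaches 13 state pairs: (r0, s0), (r1, s1), (r0, s2), (r0, s3), (r1, s4), (r1, s3), (r1, s5), (r0, s6), (r1, s7), (r1, s8), (r1, s9), (r1, s10), (r1, s11).
R accepts in {r0} and S accepts in {s1, s4}; no reachable pair has both components accepting, so no string drives both machines to acceptance simultaneously and L(R) ∩ L(S) = ∅.
So no string is accepted by both, and the intersection is empty.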